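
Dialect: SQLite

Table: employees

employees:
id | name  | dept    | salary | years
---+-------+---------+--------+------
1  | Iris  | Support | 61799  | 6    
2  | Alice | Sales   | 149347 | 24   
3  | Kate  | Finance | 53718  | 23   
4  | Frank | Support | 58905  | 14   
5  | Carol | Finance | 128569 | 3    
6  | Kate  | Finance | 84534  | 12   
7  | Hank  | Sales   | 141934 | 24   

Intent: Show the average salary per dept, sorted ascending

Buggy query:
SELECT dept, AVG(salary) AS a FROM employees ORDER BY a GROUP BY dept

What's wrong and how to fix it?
Bug: GROUP BY must precede ORDER BY

Fix: Move ORDER BY to the end, after GROUP BY

Corrected query:
SELECT dept, AVG(salary) AS a FROM employees GROUP BY dept ORDER BY a

Result:
dept    | a           
--------+-------------
Support | 60352       
Finance | 88940.333333
Sales   | 145640.5    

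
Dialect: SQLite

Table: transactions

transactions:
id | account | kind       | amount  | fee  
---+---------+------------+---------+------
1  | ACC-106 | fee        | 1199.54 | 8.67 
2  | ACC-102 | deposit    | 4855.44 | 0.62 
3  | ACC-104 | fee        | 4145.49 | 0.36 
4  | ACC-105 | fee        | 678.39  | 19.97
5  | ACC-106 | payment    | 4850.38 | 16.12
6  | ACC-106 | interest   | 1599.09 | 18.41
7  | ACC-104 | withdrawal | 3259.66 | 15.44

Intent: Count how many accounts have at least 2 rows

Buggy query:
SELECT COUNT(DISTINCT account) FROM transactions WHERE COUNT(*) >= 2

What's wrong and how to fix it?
Bug: COUNT(*) cannot appear in WHERE; the per-group count doesn't exist yet

Fix: Use a subquery that GROUPs and filters with HAVING, then count its rows

Corrected query:
SELECT COUNT(*) FROM (SELECT account FROM transactions GROUP BY account HAVING COUNT(*) >= 2)

Result:
COUNT(*)
--------
2       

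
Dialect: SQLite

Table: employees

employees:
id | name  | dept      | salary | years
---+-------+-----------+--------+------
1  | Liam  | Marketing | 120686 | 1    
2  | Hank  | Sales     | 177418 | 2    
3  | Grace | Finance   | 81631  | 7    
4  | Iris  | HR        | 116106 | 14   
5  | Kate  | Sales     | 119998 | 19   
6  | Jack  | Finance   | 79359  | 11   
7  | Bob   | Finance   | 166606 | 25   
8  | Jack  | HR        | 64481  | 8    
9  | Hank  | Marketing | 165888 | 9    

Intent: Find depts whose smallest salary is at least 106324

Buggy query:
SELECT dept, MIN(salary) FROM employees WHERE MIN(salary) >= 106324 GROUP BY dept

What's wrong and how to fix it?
Bug: MIN() in WHERE is a misuse of aggregate

Fix: Use HAVING for the per-group MIN condition

Corrected query:
SELECT dept, MIN(salary) FROM employees GROUP BY dept HAVING MIN(salary) >= 106324

Result:
dept      | MIN(salary)
----------+------------
Marketing | 120686     
Sales     | 119998     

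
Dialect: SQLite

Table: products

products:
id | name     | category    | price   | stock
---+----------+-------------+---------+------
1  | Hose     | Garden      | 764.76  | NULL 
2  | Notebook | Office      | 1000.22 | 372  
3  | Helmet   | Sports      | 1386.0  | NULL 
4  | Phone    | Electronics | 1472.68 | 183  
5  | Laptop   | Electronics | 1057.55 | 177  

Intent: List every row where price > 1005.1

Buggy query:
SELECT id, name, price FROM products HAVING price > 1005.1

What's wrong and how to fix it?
Bug: HAVING filters the output of aggregation, but this query has no GROUP BY and no aggregate functions, so SQLite rejects it (HAVING clause on a non-aggregate query); the condition here is per row

Fix: Use WHERE for row-level filtering

Corrected query:
SELECT id, name, price FROM products WHERE price > 1005.1

Result:
id | name   | price  
---+--------+--------
3  | Helmet | 1386   
4  | Phone  | 1472.68
5  | Laptop | 1057.55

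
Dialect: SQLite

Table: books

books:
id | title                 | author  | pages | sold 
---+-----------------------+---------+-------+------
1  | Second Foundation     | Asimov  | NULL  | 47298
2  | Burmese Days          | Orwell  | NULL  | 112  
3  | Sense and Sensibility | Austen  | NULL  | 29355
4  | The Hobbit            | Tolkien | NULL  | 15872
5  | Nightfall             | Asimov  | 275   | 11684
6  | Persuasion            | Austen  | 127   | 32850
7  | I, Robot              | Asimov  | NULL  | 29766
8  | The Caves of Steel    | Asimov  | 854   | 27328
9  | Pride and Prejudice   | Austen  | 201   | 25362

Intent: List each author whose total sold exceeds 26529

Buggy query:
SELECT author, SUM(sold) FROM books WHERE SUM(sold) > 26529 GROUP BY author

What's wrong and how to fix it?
Bug: SUM(sold) is an aggregate, but WHERE filters rows before aggregation

Fix: Move the aggregate condition to a HAVING clause

Corrected query:
SELECT author, SUM(sold) FROM books GROUP BY author HAVING SUM(sold) > 26529

Result:
author | SUM(sold)
-------+----------
Asimov | 116076   
Austen | 87567    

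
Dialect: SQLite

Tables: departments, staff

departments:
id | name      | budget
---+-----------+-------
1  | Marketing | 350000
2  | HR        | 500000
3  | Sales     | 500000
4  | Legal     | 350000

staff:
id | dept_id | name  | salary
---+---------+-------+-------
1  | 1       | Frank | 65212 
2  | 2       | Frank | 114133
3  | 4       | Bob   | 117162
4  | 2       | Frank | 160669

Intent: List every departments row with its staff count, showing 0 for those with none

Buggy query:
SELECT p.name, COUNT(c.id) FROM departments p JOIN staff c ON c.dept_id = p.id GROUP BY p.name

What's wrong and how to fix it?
Bug: INNER JOIN drops departments rows that have no matching staff rows

Fix: Use LEFT JOIN so parents without children still appear (COUNT(c.id) gives 0)

Corrected query:
SELECT p.name, COUNT(c.id) FROM departments p LEFT JOIN staff c ON c.dept_id = p.id GROUP BY p.name

Result:
name      | COUNT(c.id)
----------+------------
HR        | 2          
Legal     | 1          
Marketing | 1          
Sales     | 0          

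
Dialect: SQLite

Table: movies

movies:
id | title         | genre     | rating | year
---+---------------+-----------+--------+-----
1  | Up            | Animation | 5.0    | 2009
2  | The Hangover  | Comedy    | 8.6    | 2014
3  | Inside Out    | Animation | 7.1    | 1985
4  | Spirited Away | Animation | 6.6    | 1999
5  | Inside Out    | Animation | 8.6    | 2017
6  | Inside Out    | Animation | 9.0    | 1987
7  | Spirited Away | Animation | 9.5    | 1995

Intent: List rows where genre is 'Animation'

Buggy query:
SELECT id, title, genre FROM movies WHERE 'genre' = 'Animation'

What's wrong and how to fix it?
Bug: Single quotes denote string literals in SQL; the column name is being compared as a constant string

Fix: Reference the column as genre without single quotes

Corrected query:
SELECT id, title, genre FROM movies WHERE genre = 'Animation'

Result:
id | title         | genre    
---+---------------+----------
1  | Up            | Animation
3  | Inside Out    | Animation
4  | Spirited Away | Animation
5  | Inside Out    | Animation
6  | Inside Out    | Animation
7  | Spirited Away | Animation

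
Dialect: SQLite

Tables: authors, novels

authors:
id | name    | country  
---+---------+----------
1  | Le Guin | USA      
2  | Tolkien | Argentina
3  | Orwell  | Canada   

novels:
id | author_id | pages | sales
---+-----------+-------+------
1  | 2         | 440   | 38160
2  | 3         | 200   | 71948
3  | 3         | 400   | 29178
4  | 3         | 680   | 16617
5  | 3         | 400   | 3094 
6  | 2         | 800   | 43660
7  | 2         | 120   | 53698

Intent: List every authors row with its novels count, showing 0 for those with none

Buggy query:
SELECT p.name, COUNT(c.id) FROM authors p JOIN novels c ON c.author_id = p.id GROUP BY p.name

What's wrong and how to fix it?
Bug: An inner join excludes parents with zero children

Fix: Use LEFT JOIN so parents without children still appear (COUNT(c.id) gives 0)

Corrected query:
SELECT p.name, COUNT(c.id) FROM authors p LEFT JOIN novels c ON c.author_id = p.id GROUP BY p.name

Result:
name    | COUNT(c.id)
--------+------------
Le Guin | 0          
Orwell  | 4          
Tolkien | 3          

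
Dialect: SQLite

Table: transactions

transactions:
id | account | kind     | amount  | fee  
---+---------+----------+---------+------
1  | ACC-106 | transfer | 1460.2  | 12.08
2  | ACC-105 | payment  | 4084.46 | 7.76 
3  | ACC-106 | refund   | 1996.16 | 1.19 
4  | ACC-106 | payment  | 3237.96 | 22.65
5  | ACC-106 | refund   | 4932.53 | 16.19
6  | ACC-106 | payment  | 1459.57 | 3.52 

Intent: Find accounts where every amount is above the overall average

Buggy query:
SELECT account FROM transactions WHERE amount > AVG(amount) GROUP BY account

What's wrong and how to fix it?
Bug: AVG() is an aggregate; it can't sit directly in WHERE

Fix: Compute the overall average in a scalar subquery and compare each group's MIN against it in HAVING

Corrected query:
SELECT account FROM transactions GROUP BY account HAVING MIN(amount) > (SELECT AVG(amount) FROM transactions)

Result:
account
-------
ACC-105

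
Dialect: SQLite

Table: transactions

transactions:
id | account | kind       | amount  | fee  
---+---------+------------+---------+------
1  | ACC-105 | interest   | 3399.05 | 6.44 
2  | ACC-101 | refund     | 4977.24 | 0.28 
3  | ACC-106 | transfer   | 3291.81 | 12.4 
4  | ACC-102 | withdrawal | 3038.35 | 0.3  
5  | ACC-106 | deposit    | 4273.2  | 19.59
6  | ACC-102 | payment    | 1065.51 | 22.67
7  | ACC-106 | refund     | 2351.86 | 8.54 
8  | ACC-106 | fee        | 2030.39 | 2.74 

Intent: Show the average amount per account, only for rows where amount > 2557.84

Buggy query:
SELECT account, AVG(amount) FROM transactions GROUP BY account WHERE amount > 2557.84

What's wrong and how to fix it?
Bug: WHERE cannot follow GROUP BY

Fix: Move the WHERE clause before GROUP BY

Corrected query:
SELECT account, AVG(amount) FROM transactions WHERE amount > 2557.84 GROUP BY account

Result:
account | AVG(amount)
--------+------------
ACC-101 | 4977.24    
ACC-102 | 3038.35    
ACC-105 | 3399.05    
ACC-106 | 3782.505   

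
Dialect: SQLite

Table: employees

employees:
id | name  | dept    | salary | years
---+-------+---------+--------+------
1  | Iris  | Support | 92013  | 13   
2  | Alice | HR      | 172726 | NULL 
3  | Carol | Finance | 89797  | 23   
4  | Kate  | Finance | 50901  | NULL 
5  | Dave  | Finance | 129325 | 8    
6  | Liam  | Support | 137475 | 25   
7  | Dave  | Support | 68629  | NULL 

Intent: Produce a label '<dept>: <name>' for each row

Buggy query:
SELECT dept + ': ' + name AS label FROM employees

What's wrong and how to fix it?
Bug: '+' is numeric addition; on text columns SQLite converts them to 0 instead of concatenating

Fix: Replace + with || to concatenate text

Corrected query:
SELECT dept || ': ' || name AS label FROM employees

Result:
label         
--------------
Support: Iris 
HR: Alice     
Finance: Carol
Finance: Kate 
Finance: Dave 
Support: Liam 
Support: Dave 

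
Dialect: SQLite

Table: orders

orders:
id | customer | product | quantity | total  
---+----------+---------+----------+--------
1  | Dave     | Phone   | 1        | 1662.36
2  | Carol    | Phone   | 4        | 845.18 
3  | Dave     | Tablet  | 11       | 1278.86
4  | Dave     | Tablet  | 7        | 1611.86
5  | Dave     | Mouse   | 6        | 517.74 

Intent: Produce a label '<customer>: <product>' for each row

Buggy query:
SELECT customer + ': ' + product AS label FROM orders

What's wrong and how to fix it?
Bug: '+' is numeric addition; on text columns SQLite converts them to 0 instead of concatenating

Fix: Replace + with || to concatenate text

Corrected query:
SELECT customer || ': ' || product AS label FROM orders

Result:
label       
------------
Dave: Phone 
Carol: Phone
Dave: Tablet
Dave: Tablet
Dave: Mouse 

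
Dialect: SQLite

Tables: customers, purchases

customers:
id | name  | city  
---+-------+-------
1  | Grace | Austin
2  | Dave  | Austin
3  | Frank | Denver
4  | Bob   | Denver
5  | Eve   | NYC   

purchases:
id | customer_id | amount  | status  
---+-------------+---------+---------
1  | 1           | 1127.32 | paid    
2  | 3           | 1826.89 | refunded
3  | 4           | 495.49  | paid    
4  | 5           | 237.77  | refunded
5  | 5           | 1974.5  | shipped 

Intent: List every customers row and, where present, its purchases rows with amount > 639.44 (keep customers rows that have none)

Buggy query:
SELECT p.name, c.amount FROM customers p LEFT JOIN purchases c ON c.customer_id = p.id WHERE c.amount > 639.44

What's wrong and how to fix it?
Bug: Filtering c.amount in WHERE discards the NULL rows produced by LEFT JOIN, turning it into an inner join

Fix: Put 'c.amount > 639.44' in the JOIN's ON clause instead of WHERE

Corrected query:
SELECT p.name, c.amount FROM customers p LEFT JOIN purchases c ON c.customer_id = p.id AND c.amount > 639.44

Result:
name  | amount 
------+--------
Grace | 1127.32
Dave  | NULL   
Frank | 1826.89
Bob   | NULL   
Eve   | 1974.5 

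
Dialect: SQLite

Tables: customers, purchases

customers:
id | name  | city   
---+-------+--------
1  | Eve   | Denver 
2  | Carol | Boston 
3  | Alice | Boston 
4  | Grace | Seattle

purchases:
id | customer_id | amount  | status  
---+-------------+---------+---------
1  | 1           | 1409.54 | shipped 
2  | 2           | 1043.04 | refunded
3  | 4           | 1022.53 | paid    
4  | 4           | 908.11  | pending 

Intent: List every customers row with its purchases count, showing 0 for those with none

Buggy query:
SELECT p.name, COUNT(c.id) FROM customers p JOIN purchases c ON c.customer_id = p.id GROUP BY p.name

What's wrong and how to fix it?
Bug: INNER JOIN drops customers rows that have no matching purchases rows

Fix: Use LEFT JOIN so parents without children still appear (COUNT(c.id) gives 0)

Corrected query:
SELECT p.name, COUNT(c.id) FROM customers p LEFT JOIN purchases c ON c.customer_id = p.id GROUP BY p.name

Result:
name  | COUNT(c.id)
------+------------
Alice | 0          
Carol | 1          
Eve   | 1          
Grace | 2          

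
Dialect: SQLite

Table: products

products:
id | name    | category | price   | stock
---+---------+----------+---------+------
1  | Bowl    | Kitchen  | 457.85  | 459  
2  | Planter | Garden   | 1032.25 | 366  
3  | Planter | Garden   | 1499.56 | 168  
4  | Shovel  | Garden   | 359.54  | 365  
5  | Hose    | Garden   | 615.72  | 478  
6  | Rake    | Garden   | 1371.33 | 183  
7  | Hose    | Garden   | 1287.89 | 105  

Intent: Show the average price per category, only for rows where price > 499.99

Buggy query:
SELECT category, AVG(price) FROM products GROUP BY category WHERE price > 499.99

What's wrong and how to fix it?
Bug: WHERE cannot follow GROUP BY

Fix: Move the WHERE clause before GROUP BY

Corrected query:
SELECT category, AVG(price) FROM products WHERE price > 499.99 GROUP BY category

Result:
category | AVG(price)
---------+-----------
Garden   | 1161.35   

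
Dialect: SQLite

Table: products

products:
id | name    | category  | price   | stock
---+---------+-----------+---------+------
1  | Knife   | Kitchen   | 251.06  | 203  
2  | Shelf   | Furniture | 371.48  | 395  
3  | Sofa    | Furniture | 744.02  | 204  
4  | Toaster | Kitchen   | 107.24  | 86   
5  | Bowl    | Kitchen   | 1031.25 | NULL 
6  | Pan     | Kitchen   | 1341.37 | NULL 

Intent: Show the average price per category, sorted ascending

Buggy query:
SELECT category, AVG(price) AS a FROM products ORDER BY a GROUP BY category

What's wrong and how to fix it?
Bug: ORDER BY appears before GROUP BY; SQL clause order requires GROUP BY first

Fix: Move ORDER BY to the end, after GROUP BY

Corrected query:
SELECT category, AVG(price) AS a FROM products GROUP BY category ORDER BY a

Result:
category  | a     
----------+-------
Furniture | 557.75
Kitchen   | 682.73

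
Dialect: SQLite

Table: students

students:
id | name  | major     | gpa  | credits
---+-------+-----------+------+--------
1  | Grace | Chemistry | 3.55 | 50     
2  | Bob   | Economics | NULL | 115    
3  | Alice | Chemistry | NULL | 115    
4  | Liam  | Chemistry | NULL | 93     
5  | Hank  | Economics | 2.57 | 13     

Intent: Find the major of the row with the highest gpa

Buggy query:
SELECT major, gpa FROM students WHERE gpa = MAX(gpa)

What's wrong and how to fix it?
Bug: WHERE is evaluated per row; an aggregate over the whole table isn't defined there

Fix: Use a subquery: WHERE gpa = (SELECT MAX(gpa) FROM students)

Corrected query:
SELECT major, gpa FROM students WHERE gpa = (SELECT MAX(gpa) FROM students)

Result:
major     | gpa 
----------+-----
Chemistry | 3.55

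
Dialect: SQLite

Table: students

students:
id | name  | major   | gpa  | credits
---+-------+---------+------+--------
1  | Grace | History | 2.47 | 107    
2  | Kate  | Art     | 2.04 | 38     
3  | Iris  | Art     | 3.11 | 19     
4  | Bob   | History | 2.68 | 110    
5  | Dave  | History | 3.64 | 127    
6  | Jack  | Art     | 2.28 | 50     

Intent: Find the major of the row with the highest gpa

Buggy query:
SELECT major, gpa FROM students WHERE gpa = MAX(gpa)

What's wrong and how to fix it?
Bug: WHERE is evaluated per row; an aggregate over the whole table isn't defined there

Fix: Wrap MAX in a scalar subquery so WHERE compares against a single value

Corrected query:
SELECT major, gpa FROM students WHERE gpa = (SELECT MAX(gpa) FROM students)

Result:
major   | gpa 
--------+-----
History | 3.64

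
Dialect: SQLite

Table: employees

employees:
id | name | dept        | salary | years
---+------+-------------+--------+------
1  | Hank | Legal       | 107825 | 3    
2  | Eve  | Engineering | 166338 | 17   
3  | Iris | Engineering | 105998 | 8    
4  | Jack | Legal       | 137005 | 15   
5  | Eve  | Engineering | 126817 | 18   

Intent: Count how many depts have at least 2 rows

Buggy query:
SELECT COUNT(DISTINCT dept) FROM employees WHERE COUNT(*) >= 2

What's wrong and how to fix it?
Bug: WHERE filters individual rows, not groups, so a group-level COUNT is invalid there

Fix: Group first with HAVING COUNT(*) >= 2, then COUNT the resulting groups

Corrected query:
SELECT COUNT(*) FROM (SELECT dept FROM employees GROUP BY dept HAVING COUNT(*) >= 2)

Result:
COUNT(*)
--------
2       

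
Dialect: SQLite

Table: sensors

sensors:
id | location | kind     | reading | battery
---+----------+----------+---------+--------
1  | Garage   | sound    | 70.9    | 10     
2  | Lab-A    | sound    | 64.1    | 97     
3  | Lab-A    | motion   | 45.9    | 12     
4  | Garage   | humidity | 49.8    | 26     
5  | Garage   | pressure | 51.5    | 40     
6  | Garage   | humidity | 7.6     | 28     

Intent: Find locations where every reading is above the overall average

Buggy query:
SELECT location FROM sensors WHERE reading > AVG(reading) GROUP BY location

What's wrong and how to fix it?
Bug: AVG() is an aggregate; it can't sit directly in WHERE

Fix: Compute the overall average in a scalar subquery and compare each group's MIN against it in HAVING

Corrected query:
SELECT location FROM sensors GROUP BY location HAVING MIN(reading) > (SELECT AVG(reading) FROM sensors)

Result:
(no rows)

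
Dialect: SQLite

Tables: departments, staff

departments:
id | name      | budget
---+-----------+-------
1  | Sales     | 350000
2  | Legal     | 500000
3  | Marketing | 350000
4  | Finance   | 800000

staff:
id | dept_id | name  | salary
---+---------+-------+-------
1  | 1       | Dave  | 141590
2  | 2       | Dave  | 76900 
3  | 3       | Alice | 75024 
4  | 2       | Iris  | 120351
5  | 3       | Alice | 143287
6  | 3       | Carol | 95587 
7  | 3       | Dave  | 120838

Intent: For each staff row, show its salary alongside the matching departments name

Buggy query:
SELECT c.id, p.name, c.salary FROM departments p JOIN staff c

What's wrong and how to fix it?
Bug: JOIN with no ON clause produces a cartesian product; every staff row pairs with every departments row

Fix: Specify the join condition linking the foreign key to the parent id

Corrected query:
SELECT c.id, p.name, c.salary FROM departments p JOIN staff c ON c.dept_id = p.id

Result:
id | name      | salary
---+-----------+-------
1  | Sales     | 141590
2  | Legal     | 76900 
3  | Marketing | 75024 
4  | Legal     | 120351
5  | Marketing | 143287
6  | Marketing | 95587 
7  | Marketing | 120838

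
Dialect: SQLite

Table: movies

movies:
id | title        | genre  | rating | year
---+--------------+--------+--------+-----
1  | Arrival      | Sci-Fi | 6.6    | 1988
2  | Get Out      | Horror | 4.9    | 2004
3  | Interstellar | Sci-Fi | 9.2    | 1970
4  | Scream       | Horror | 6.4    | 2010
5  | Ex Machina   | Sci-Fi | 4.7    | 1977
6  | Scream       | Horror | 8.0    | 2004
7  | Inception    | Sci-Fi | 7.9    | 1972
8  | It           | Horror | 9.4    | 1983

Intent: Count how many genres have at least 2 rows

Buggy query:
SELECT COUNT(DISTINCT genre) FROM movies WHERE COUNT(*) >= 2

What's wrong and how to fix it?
Bug: WHERE filters individual rows, not groups, so a group-level COUNT is invalid there

Fix: Group first with HAVING COUNT(*) >= 2, then COUNT the resulting groups

Corrected query:
SELECT COUNT(*) FROM (SELECT genre FROM movies GROUP BY genre HAVING COUNT(*) >= 2)

Result:
COUNT(*)
--------
2       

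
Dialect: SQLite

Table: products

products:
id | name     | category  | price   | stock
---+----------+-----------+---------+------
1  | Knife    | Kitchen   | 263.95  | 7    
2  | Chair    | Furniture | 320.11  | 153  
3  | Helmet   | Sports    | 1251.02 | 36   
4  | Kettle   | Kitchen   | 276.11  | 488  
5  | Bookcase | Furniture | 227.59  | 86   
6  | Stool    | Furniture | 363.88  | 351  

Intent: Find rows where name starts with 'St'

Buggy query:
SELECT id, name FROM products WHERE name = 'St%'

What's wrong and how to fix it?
Bug: Wildcards only work with LIKE; '=' treats '%' as a literal character

Fix: Replace '=' with LIKE so 'St%' is treated as a pattern

Corrected query:
SELECT id, name FROM products WHERE name LIKE 'St%'

Result:
id | name 
---+------
6  | Stool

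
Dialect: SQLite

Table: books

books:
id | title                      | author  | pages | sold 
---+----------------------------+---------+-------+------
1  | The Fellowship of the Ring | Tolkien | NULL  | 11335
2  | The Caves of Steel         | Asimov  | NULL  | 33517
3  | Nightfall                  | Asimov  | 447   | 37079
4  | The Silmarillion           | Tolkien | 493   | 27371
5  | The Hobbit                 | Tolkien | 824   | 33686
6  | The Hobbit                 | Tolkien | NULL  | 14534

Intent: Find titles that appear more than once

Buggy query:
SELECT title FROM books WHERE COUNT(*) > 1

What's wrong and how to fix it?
Bug: WHERE can't reference COUNT(*); aggregates are computed after WHERE

Fix: GROUP BY title, then filter groups with HAVING COUNT(*) > 1

Corrected query:
SELECT title FROM books GROUP BY title HAVING COUNT(*) > 1

Result:
title     
----------
The Hobbit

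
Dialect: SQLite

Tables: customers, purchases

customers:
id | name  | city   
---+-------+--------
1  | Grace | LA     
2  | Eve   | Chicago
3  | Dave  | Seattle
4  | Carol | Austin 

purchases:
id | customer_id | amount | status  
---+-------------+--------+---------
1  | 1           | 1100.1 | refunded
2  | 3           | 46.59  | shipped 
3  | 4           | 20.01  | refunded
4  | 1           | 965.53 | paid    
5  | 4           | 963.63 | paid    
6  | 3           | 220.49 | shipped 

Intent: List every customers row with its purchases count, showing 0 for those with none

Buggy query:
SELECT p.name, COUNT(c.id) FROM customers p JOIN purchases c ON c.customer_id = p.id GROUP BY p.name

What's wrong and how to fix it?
Bug: INNER JOIN drops customers rows that have no matching purchases rows

Fix: Use LEFT JOIN so parents without children still appear (COUNT(c.id) gives 0)

Corrected query:
SELECT p.name, COUNT(c.id) FROM customers p LEFT JOIN purchases c ON c.customer_id = p.id GROUP BY p.name

Result:
name  | COUNT(c.id)
------+------------
Carol | 2          
Dave  | 2          
Eve   | 0          
Grace | 2          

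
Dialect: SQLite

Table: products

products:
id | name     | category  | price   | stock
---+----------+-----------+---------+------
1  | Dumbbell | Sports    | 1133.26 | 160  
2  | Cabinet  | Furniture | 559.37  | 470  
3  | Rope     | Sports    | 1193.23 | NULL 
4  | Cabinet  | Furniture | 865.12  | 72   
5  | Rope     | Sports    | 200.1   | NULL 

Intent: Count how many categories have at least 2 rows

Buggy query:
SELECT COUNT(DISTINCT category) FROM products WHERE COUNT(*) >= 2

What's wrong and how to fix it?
Bug: WHERE filters individual rows, not groups, so a group-level COUNT is invalid there

Fix: Group first with HAVING COUNT(*) >= 2, then COUNT the resulting groups

Corrected query:
SELECT COUNT(*) FROM (SELECT category FROM products GROUP BY category HAVING COUNT(*) >= 2)

Result:
COUNT(*)
--------
2       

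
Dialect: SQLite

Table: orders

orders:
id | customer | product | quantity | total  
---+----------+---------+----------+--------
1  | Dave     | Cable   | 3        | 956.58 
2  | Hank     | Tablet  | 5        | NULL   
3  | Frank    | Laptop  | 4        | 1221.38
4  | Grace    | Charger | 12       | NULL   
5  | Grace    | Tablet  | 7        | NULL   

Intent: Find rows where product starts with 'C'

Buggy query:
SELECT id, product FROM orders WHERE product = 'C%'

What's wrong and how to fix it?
Bug: Wildcards only work with LIKE; '=' treats '%' as a literal character

Fix: Replace '=' with LIKE so 'C%' is treated as a pattern

Corrected query:
SELECT id, product FROM orders WHERE product LIKE 'C%'

Result:
id | product
---+--------
1  | Cable  
4  | Charger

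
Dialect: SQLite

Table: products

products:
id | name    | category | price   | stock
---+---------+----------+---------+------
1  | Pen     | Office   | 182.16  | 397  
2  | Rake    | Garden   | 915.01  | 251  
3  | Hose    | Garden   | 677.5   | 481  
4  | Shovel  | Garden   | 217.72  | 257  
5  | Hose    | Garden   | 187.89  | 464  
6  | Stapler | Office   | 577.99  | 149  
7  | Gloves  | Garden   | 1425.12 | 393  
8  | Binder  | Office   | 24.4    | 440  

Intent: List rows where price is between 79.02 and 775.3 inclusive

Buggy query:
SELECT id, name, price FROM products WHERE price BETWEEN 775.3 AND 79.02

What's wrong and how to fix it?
Bug: The bounds are reversed; BETWEEN a AND b requires a <= b to match anything

Fix: Swap the bounds so the smaller value comes first

Corrected query:
SELECT id, name, price FROM products WHERE price BETWEEN 79.02 AND 775.3

Result:
id | name    | price 
---+---------+-------
1  | Pen     | 182.16
3  | Hose    | 677.5 
4  | Shovel  | 217.72
5  | Hose    | 187.89
6  | Stapler | 577.99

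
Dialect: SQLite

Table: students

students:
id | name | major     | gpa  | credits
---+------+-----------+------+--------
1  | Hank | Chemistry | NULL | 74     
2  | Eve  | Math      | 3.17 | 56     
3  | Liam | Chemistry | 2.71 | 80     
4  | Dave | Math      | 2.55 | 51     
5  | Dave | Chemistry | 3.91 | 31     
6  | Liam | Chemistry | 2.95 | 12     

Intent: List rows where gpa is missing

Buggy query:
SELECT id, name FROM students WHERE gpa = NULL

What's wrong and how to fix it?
Bug: '= NULL' is always unknown in SQL three-valued logic, so no rows match

Fix: Use IS NULL to test for NULL

Corrected query:
SELECT id, name FROM students WHERE gpa IS NULL

Result:
id | name
---+-----
1  | Hank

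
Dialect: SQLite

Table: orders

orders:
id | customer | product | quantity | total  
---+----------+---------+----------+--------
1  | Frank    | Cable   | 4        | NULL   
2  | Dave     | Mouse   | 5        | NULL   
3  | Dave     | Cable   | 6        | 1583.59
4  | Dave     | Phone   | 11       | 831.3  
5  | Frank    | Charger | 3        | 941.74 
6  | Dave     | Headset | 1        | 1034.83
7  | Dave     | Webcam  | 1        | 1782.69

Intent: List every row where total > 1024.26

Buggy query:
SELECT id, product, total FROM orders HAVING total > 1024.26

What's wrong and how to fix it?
Bug: HAVING filters the output of aggregation, but this query has no GROUP BY and no aggregate functions, so SQLite rejects it (HAVING clause on a non-aggregate query); the condition here is per row

Fix: Use WHERE for row-level filtering

Corrected query:
SELECT id, product, total FROM orders WHERE total > 1024.26

Result:
id | product | total  
---+---------+--------
3  | Cable   | 1583.59
6  | Headset | 1034.83
7  | Webcam  | 1782.69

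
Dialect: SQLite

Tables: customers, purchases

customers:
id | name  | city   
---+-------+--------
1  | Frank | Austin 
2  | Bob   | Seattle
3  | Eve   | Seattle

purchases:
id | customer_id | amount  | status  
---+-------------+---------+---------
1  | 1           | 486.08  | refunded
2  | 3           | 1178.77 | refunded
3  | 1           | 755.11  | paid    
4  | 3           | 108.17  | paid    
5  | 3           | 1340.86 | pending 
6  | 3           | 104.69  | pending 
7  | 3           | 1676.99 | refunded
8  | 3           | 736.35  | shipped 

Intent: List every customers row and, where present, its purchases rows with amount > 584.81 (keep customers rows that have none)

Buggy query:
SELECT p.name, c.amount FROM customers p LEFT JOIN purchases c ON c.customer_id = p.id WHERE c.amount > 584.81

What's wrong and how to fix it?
Bug: A WHERE condition on the right-hand table after LEFT JOIN drops unmatched parents

Fix: Put 'c.amount > 584.81' in the JOIN's ON clause instead of WHERE

Corrected query:
SELECT p.name, c.amount FROM customers p LEFT JOIN purchases c ON c.customer_id = p.id AND c.amount > 584.81

Result:
name  | amount 
------+--------
Frank | 755.11 
Bob   | NULL   
Eve   | 736.35 
Eve   | 1178.77
Eve   | 1340.86
Eve   | 1676.99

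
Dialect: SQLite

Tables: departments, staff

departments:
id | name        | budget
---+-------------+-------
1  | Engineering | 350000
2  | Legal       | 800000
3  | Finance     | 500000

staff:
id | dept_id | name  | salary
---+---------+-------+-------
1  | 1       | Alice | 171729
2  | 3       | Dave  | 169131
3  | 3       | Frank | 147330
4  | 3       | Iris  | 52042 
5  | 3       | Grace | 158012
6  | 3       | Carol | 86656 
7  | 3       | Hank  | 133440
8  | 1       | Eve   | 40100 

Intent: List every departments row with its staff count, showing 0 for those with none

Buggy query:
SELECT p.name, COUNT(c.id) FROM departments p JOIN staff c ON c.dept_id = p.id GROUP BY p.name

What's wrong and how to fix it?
Bug: An inner join excludes parents with zero children

Fix: Use LEFT JOIN so parents without children still appear (COUNT(c.id) gives 0)

Corrected query:
SELECT p.name, COUNT(c.id) FROM departments p LEFT JOIN staff c ON c.dept_id = p.id GROUP BY p.name

Result:
name        | COUNT(c.id)
------------+------------
Engineering | 2          
Finance     | 6          
Legal       | 0          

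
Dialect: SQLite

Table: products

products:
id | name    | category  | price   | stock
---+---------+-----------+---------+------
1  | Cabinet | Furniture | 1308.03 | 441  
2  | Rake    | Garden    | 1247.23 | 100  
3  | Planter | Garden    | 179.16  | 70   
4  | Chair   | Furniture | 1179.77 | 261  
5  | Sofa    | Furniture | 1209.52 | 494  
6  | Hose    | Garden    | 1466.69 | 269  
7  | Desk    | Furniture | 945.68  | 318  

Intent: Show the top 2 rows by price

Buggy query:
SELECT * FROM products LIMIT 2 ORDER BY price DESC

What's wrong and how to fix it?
Bug: ORDER BY cannot follow LIMIT; LIMIT is the final clause

Fix: Sort with ORDER BY, then apply LIMIT

Corrected query:
SELECT * FROM products ORDER BY price DESC LIMIT 2

Result:
id | name    | category  | price   | stock
---+---------+-----------+---------+------
6  | Hose    | Garden    | 1466.69 | 269  
1  | Cabinet | Furniture | 1308.03 | 441  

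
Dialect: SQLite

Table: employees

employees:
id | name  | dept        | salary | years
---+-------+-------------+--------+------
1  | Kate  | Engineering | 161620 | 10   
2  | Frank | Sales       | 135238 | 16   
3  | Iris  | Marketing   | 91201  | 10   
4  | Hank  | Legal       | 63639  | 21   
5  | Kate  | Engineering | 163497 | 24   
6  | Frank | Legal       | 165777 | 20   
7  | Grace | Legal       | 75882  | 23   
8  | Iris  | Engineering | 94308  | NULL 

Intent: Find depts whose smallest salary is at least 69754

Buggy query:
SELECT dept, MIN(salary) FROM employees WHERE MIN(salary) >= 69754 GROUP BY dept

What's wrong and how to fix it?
Bug: MIN() in WHERE is a misuse of aggregate

Fix: Replace WHERE with HAVING after the GROUP BY

Corrected query:
SELECT dept, MIN(salary) FROM employees GROUP BY dept HAVING MIN(salary) >= 69754

Result:
dept        | MIN(salary)
------------+------------
Engineering | 94308      
Marketing   | 91201      
Sales       | 135238     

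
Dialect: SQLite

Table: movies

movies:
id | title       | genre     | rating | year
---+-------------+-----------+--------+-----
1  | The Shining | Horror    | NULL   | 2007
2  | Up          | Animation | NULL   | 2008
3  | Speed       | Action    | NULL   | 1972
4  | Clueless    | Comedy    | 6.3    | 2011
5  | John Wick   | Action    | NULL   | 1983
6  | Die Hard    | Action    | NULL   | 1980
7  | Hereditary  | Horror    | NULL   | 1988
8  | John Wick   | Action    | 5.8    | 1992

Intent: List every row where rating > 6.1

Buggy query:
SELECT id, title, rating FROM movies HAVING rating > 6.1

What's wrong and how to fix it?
Bug: HAVING filters the output of aggregation, but this query has no GROUP BY and no aggregate functions, so SQLite rejects it (HAVING clause on a non-aggregate query); the condition here is per row

Fix: Use WHERE for row-level filtering

Corrected query:
SELECT id, title, rating FROM movies WHERE rating > 6.1

Result:
id | title    | rating
---+----------+-------
4  | Clueless | 6.3   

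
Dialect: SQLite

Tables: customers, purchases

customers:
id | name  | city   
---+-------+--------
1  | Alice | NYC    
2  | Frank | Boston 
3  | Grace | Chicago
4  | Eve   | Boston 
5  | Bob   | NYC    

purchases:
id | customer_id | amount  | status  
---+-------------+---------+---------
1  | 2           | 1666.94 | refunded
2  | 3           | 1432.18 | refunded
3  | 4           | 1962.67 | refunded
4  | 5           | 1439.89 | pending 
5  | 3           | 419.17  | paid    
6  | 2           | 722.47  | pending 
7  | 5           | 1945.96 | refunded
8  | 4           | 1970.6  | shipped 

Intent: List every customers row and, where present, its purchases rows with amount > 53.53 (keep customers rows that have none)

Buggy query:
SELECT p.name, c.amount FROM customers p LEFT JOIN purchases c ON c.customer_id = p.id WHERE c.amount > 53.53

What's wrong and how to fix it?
Bug: Filtering c.amount in WHERE discards the NULL rows produced by LEFT JOIN, turning it into an inner join

Fix: Move the right-table condition into the ON clause so unmatched parents are kept

Corrected query:
SELECT p.name, c.amount FROM customers p LEFT JOIN purchases c ON c.customer_id = p.id AND c.amount > 53.53

Result:
name  | amount 
------+--------
Alice | NULL   
Frank | 722.47 
Frank | 1666.94
Grace | 419.17 
Grace | 1432.18
Eve   | 1962.67
Eve   | 1970.6 
Bob   | 1439.89
Bob   | 1945.96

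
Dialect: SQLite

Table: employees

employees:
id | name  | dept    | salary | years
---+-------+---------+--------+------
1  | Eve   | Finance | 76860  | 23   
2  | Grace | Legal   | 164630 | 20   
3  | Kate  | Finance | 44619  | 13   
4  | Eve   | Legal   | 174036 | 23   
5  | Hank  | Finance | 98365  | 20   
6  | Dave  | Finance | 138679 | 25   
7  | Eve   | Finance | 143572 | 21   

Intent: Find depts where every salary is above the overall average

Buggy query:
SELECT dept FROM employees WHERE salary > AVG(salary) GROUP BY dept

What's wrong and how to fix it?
Bug: WHERE evaluates per row before aggregation, so AVG() is unavailable

Fix: Use a subquery for AVG and a HAVING MIN(...) filter so the condition holds for every row in the group

Corrected query:
SELECT dept FROM employees GROUP BY dept HAVING MIN(salary) > (SELECT AVG(salary) FROM employees)

Result:
dept 
-----
Legal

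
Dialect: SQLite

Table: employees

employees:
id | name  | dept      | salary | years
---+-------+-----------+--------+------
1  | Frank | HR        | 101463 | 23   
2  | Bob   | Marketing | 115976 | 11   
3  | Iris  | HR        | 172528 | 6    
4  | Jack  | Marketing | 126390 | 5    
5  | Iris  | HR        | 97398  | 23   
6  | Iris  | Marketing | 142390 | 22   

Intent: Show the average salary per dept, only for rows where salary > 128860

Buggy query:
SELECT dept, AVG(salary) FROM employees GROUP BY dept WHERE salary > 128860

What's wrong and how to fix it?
Bug: WHERE cannot follow GROUP BY

Fix: Place WHERE between FROM and GROUP BY

Corrected query:
SELECT dept, AVG(salary) FROM employees WHERE salary > 128860 GROUP BY dept

Result:
dept      | AVG(salary)
----------+------------
HR        | 172528     
Marketing | 142390     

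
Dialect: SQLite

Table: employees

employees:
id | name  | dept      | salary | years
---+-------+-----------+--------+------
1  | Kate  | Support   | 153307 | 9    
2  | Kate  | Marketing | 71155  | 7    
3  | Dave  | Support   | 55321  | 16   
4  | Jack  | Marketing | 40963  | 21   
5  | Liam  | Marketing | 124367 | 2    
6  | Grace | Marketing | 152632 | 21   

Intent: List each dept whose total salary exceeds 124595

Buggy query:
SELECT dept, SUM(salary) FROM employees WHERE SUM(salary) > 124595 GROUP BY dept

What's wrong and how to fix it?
Bug: Aggregate functions cannot appear in a WHERE clause

Fix: Move the aggregate condition to a HAVING clause

Corrected query:
SELECT dept, SUM(salary) FROM employees GROUP BY dept HAVING SUM(salary) > 124595

Result:
dept      | SUM(salary)
----------+------------
Marketing | 389117     
Support   | 208628     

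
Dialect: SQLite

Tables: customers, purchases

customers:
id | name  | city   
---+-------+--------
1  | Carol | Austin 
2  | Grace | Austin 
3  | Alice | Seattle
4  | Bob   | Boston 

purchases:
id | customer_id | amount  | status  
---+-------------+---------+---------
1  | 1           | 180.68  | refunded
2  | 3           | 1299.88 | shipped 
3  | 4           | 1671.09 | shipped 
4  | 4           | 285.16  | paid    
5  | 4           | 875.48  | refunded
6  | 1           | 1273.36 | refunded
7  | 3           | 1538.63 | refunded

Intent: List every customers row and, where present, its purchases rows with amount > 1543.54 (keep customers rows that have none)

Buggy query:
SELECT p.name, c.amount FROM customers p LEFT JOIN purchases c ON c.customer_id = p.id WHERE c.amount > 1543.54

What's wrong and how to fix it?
Bug: A WHERE condition on the right-hand table after LEFT JOIN drops unmatched parents

Fix: Move the right-table condition into the ON clause so unmatched parents are kept

Corrected query:
SELECT p.name, c.amount FROM customers p LEFT JOIN purchases c ON c.customer_id = p.id AND c.amount > 1543.54

Result:
name  | amount 
------+--------
Carol | NULL   
Grace | NULL   
Alice | NULL   
Bob   | 1671.09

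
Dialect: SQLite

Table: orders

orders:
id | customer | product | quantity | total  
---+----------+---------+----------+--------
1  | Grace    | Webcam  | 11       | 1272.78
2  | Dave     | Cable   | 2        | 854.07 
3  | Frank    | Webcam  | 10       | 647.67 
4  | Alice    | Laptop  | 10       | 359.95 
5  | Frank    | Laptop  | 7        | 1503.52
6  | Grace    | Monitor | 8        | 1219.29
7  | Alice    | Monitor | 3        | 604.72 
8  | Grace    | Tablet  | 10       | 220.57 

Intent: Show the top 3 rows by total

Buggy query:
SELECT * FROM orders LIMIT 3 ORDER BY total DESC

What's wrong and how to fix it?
Bug: LIMIT must come after ORDER BY

Fix: Swap the clauses: ORDER BY first, then LIMIT

Corrected query:
SELECT * FROM orders ORDER BY total DESC LIMIT 3

Result:
id | customer | product | quantity | total  
---+----------+---------+----------+--------
5  | Frank    | Laptop  | 7        | 1503.52
1  | Grace    | Webcam  | 11       | 1272.78
6  | Grace    | Monitor | 8        | 1219.29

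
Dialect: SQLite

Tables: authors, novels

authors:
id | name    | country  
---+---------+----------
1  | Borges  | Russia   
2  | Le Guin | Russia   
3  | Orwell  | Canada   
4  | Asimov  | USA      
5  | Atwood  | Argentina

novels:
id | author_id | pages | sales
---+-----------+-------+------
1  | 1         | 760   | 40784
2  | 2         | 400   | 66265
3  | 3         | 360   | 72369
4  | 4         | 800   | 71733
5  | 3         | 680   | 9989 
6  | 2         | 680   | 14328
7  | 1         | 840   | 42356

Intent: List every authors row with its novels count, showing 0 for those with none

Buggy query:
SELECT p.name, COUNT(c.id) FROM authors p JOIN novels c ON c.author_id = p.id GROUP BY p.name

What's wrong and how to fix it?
Bug: An inner join excludes parents with zero children

Fix: Use LEFT JOIN so parents without children still appear (COUNT(c.id) gives 0)

Corrected query:
SELECT p.name, COUNT(c.id) FROM authors p LEFT JOIN novels c ON c.author_id = p.id GROUP BY p.name

Result:
name    | COUNT(c.id)
--------+------------
Asimov  | 1          
Atwood  | 0          
Borges  | 2          
Le Guin | 2          
Orwell  | 2          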